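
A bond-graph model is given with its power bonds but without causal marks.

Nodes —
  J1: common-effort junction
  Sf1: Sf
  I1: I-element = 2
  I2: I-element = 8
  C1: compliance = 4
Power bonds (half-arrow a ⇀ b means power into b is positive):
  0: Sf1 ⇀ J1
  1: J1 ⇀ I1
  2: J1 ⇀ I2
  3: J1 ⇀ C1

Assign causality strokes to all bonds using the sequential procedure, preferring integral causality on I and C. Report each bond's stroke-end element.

#0 |Sf1  (Sf1: flow source, stroke at near end)
#1 |I1  (I1: I, integral causality)
#2 |I2  (prefer integral on I2)
#3 |J1  (only one effort-in slot at J1)

bond 0 stroke→Sf1
bond 1 stroke→I1
bond 2 stroke→I2
bond 3 stroke→J1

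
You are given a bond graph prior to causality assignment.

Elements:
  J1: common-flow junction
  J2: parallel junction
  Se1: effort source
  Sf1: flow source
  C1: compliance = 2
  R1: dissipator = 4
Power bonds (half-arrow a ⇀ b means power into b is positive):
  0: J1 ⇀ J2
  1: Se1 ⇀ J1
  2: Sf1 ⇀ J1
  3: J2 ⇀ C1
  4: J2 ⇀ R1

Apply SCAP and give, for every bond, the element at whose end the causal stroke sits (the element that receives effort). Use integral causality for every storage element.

#0 stroke→J1
#1 stroke→J1
#2 stroke→Sf1
#3 stroke→J2
#4 stroke→R1

bond 1 stroke at J1  (Se1 (Se) sets effort on bond)
bond 2 stroke at Sf1  (source Sf1 imposes f)
bond 0 stroke at J1  (J1 flow already set via bond 2)
bond 3 stroke at J2  (prefer integral on C1)
bond 4 stroke at R1  (0-jn J2 has e-setter on 3)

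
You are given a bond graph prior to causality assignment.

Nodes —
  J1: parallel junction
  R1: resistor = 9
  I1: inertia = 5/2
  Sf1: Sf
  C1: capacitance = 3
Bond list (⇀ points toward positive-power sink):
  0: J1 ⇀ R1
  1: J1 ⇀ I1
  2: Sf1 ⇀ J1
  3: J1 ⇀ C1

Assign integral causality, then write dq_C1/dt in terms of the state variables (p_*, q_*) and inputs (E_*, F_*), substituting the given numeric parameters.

dq_C1/dt = F_Sf1 - 2*p_I1/5 - q_C1/27

β2 stroke at Sf1  (Sf1 (Sf) sets flow on bond)
β1 stroke at I1  (prefer integral on I1)
β3 stroke at J1  (C1 integral (e out))
β0 stroke at R1  (J1 effort already set via bond 3)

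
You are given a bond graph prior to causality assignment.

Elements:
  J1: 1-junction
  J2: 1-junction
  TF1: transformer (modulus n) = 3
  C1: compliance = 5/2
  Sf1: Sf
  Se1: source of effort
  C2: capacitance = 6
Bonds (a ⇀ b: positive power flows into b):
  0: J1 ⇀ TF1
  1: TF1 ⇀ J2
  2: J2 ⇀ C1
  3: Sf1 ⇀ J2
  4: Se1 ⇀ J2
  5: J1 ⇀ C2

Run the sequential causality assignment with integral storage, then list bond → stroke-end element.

b0 |TF1
b1 |J2
b2 |J2
b3 |Sf1
b4 |J2
b5 |J1

bond 3 |Sf1  (source Sf1 imposes f)
bond 4 |J2  (Se1: effort source, stroke at far end)
bond 1 |J2  (1-jn J2 has f-setter on 3)
bond 2 |J2  (J2: bond 3 brought flow, rest push out)
bond 0 |TF1  (through TF1, causality passes straight; one stroke at TF1)
bond 5 |J1  (1-jn J1 has f-setter on 0)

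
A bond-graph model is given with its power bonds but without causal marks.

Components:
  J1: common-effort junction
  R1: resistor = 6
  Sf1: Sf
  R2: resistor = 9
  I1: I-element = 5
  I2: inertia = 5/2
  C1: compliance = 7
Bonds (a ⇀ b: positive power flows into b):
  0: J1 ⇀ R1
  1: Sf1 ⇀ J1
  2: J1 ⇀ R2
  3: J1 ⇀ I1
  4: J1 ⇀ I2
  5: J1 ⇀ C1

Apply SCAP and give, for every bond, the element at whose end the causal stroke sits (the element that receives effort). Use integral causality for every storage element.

#1 →Sf1  (Sf1: flow source, stroke at near end)
#3 →I1  (I1 integral (f out))
#4 →I2  (I2 integral (f out))
#5 →J1  (prefer integral on C1)
#0 →R1  (J1 effort already set via bond 5)
#2 →R2  (0-jn J1 has e-setter on 5)

bond 0 stroke→R1
bond 1 stroke→Sf1
bond 2 stroke→R2
bond 3 stroke→I1
bond 4 stroke→I2
bond 5 stroke→J1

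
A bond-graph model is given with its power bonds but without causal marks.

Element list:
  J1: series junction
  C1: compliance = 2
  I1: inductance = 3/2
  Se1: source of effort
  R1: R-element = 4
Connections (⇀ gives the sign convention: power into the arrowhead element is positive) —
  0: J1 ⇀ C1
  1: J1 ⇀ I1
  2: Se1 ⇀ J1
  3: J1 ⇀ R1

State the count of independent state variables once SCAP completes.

2  (C1, I1 all integral)

bond 2 →J1  (Se1 fixes effort; stroke away)
bond 0 →J1  (prefer integral on C1)
bond 1 →I1  (I1 outputs flow p/I1)
bond 3 →J1  (J1: bond 1 brought flow, rest push out)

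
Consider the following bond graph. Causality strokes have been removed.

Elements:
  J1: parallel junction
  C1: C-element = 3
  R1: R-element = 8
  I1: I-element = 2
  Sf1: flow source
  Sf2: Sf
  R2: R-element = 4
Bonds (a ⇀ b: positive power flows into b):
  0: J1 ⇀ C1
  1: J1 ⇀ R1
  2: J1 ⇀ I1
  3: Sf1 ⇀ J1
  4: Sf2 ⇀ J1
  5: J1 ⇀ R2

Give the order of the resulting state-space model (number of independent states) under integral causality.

b3 |Sf1  (source Sf1 imposes f)
b4 |Sf2  (Sf2 fixes flow; stroke at Sf2)
b0 |J1  (C1 outputs effort q/C1)
b1 |R1  (J1 effort already set via bond 0)
b2 |I1  (J1: bond 0 brought effort, rest push out)
b5 |R2  (0-jn J1 has e-setter on 0)

2  (C1, I1 all integral)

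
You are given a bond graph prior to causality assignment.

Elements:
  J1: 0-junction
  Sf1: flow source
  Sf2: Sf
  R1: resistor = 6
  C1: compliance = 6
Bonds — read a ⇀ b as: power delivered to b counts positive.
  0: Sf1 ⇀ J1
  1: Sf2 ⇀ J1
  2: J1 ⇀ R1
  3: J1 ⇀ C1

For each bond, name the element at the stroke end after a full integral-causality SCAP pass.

bond 0 →Sf1
bond 1 →Sf2
bond 2 →R1
bond 3 →J1

bond 0 stroke→Sf1  (Sf1 fixes flow; stroke at Sf1)
bond 1 stroke→Sf2  (Sf2 (Sf) sets flow on bond)
bond 3 stroke→J1  (C1: C, integral causality)
bond 2 stroke→R1  (common-e at J1 fixed by 3)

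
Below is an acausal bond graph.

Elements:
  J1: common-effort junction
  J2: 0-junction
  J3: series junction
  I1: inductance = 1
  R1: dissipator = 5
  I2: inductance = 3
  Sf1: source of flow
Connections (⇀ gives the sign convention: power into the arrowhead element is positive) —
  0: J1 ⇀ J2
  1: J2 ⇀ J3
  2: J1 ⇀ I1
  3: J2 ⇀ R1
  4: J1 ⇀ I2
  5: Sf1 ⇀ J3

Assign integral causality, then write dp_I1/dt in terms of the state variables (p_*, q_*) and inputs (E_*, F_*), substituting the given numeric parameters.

#5 stroke→Sf1  (Sf1: flow source, stroke at near end)
#1 stroke→J3  (J3: bond 5 brought flow, rest push out)
#2 stroke→I1  (I1 outputs flow p/I1)
#4 stroke→I2  (I2 outputs flow p/I2)
#0 stroke→J1  (J1: last free bond brings effort in)
#3 stroke→J2  (J2: last free bond brings effort in)

dp_I1/dt = -5*F_Sf1 - 5*p_I1 - 5*p_I2/3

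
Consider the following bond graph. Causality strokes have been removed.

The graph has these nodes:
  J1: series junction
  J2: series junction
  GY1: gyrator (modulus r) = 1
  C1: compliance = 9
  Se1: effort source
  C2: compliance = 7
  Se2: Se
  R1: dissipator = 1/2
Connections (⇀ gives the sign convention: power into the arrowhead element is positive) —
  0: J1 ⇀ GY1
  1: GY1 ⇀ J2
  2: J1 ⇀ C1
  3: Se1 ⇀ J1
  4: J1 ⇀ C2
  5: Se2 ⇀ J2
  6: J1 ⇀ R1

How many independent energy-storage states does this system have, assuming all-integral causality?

#3 stroke at J1  (Se1: effort source, stroke at far end)
#5 stroke at J2  (Se2 fixes effort; stroke away)
#1 stroke at GY1  (J2 needs exactly one f-in)
#0 stroke at GY1  (GY1: gyrator matches bond 1)
#2 stroke at J1  (J1: bond 0 brought flow, rest push out)
#4 stroke at J1  (J1 flow already set via bond 0)
#6 stroke at J1  (J1 flow already set via bond 0)

2  (C1, C2 all integral)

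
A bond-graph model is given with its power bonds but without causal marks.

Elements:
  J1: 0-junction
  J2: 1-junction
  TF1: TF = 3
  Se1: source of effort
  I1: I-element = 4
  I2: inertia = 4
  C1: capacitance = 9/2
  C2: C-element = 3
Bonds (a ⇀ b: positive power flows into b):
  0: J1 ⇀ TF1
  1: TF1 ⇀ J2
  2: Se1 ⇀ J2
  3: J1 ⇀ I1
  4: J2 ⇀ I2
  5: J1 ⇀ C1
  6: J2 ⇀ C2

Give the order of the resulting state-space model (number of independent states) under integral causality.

4  (C1, C2, I1, I2 all integral)

#2 →J2  (Se1: effort source, stroke at far end)
#3 →I1  (I1 integral (f out))
#4 →I2  (I2 outputs flow p/I2)
#1 →J2  (1-jn J2 has f-setter on 4)
#6 →J2  (common-f at J2 fixed by 4)
#0 →TF1  (TF TF1: opposite of bond 1)
#5 →J1  (J1: last free bond brings effort in)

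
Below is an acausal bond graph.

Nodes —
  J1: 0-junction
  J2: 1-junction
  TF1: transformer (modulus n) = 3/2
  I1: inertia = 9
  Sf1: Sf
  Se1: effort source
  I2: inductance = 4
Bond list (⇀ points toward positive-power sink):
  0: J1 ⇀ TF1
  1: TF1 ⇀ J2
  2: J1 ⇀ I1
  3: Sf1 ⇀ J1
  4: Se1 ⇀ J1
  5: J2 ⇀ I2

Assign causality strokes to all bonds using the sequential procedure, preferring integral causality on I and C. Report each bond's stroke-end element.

b3 stroke→Sf1  (Sf1 fixes flow; stroke at Sf1)
b4 stroke→J1  (source Se1 imposes e)
b0 stroke→TF1  (J1: bond 4 brought effort, rest push out)
b2 stroke→I1  (common-e at J1 fixed by 4)
b1 stroke→J2  (TF1: transformer flips bond 0)
b5 stroke→I2  (only one flow-in slot at J2)

β0 |TF1
β1 |J2
β2 |I1
β3 |Sf1
β4 |J1
β5 |I2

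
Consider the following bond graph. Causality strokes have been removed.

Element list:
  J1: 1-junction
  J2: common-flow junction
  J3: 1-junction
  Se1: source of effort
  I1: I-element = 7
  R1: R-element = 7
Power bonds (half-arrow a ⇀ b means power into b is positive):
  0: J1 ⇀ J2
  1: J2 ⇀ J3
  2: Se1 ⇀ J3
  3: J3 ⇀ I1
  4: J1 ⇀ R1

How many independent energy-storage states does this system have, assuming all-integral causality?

#2 →J3  (source Se1 imposes e)
#3 →I1  (I1 integral (f out))
#1 →J3  (J3: bond 3 brought flow, rest push out)
#0 →J2  (J2: bond 1 brought flow, rest push out)
#4 →J1  (common-f at J1 fixed by 0)

1  (I1 all integral)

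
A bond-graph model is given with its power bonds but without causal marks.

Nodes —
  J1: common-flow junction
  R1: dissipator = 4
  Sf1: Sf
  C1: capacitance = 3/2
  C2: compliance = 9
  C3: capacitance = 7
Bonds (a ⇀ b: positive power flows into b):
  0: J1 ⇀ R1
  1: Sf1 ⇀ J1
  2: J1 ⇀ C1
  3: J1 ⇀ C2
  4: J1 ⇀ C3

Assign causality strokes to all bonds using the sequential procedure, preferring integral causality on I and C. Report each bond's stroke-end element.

b1 |Sf1  (Sf1: flow source, stroke at near end)
b0 |J1  (J1: bond 1 brought flow, rest push out)
b2 |J1  (J1: bond 1 brought flow, rest push out)
b3 |J1  (J1 flow already set via bond 1)
b4 |J1  (1-jn J1 has f-setter on 1)

bond 0 |J1
bond 1 |Sf1
bond 2 |J1
bond 3 |J1
bond 4 |J1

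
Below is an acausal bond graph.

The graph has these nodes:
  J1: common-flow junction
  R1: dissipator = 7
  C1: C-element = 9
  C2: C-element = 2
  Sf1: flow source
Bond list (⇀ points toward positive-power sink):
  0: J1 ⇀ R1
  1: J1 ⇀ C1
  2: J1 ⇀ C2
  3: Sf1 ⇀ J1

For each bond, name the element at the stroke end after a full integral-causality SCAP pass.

#0 stroke at J1
#1 stroke at J1
#2 stroke at J1
#3 stroke at Sf1

#3 →Sf1  (source Sf1 imposes f)
#0 →J1  (1-jn J1 has f-setter on 3)
#1 →J1  (J1: bond 3 brought flow, rest push out)
#2 →J1  (1-jn J1 has f-setter on 3)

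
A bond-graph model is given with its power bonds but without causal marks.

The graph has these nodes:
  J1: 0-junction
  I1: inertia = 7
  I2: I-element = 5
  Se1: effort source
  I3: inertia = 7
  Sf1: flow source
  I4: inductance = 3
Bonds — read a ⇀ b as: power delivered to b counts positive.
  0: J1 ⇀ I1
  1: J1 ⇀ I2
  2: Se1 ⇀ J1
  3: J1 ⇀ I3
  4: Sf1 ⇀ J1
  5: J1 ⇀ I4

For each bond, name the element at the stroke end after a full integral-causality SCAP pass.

β0 →I1
β1 →I2
β2 →J1
β3 →I3
β4 →Sf1
β5 →I4

#2 stroke at J1  (Se1 fixes effort; stroke away)
#4 stroke at Sf1  (source Sf1 imposes f)
#0 stroke at I1  (0-jn J1 has e-setter on 2)
#1 stroke at I2  (0-jn J1 has e-setter on 2)
#3 stroke at I3  (J1 effort already set via bond 2)
#5 stroke at I4  (0-jn J1 has e-setter on 2)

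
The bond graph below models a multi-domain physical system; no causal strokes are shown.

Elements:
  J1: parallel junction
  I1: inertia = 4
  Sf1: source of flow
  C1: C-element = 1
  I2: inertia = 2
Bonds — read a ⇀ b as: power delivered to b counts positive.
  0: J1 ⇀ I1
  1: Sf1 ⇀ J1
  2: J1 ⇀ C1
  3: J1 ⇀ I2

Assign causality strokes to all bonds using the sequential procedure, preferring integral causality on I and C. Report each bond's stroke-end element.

b1 →Sf1  (Sf1 (Sf) sets flow on bond)
b0 →I1  (I1 outputs flow p/I1)
b2 →J1  (C1: C, integral causality)
b3 →I2  (J1: bond 2 brought effort, rest push out)

b0 →I1
b1 →Sf1
b2 →J1
b3 →I2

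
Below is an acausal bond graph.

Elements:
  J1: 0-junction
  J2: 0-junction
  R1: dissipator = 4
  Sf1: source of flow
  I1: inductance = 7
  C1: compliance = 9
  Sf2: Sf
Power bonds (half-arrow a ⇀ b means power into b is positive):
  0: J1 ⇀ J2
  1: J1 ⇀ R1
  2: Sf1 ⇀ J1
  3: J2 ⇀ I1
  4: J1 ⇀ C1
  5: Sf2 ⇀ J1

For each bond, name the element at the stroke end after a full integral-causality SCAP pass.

#2 →Sf1  (Sf1: flow source, stroke at near end)
#5 →Sf2  (Sf2 (Sf) sets flow on bond)
#3 →I1  (prefer integral on I1)
#0 →J2  (closing 0-jn rule on J2)
#4 →J1  (C1: C, integral causality)
#1 →R1  (J1 effort already set via bond 4)

b0 stroke at J2
b1 stroke at R1
b2 stroke at Sf1
b3 stroke at I1
b4 stroke at J1
b5 stroke at Sf2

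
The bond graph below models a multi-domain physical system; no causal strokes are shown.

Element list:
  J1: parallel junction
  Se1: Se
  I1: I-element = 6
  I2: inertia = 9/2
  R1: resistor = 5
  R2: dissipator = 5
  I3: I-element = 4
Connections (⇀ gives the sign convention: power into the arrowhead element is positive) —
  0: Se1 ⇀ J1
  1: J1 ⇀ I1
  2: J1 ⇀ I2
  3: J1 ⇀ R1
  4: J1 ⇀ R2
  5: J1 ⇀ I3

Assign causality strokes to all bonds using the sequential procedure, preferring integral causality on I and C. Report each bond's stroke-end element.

b0 stroke→J1  (source Se1 imposes e)
b1 stroke→I1  (J1 effort already set via bond 0)
b2 stroke→I2  (J1: bond 0 brought effort, rest push out)
b3 stroke→R1  (J1: bond 0 brought effort, rest push out)
b4 stroke→R2  (0-jn J1 has e-setter on 0)
b5 stroke→I3  (J1: bond 0 brought effort, rest push out)

b0 stroke→J1
b1 stroke→I1
b2 stroke→I2
b3 stroke→R1
b4 stroke→R2
b5 stroke→I3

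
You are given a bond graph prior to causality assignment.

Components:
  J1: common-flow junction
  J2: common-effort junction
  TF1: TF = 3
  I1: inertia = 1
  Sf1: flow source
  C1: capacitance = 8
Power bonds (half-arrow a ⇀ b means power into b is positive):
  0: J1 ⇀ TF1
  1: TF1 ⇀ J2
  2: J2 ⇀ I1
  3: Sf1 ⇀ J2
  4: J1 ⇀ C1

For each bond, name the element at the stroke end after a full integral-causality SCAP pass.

β0 stroke at TF1
β1 stroke at J2
β2 stroke at I1
β3 stroke at Sf1
β4 stroke at J1

b3 stroke→Sf1  (Sf1: flow source, stroke at near end)
b2 stroke→I1  (I1: I, integral causality)
b1 stroke→J2  (J2 needs exactly one e-in)
b0 stroke→TF1  (TF1 one-in-one-out from 1)
b4 stroke→J1  (J1 flow already set via bond 0)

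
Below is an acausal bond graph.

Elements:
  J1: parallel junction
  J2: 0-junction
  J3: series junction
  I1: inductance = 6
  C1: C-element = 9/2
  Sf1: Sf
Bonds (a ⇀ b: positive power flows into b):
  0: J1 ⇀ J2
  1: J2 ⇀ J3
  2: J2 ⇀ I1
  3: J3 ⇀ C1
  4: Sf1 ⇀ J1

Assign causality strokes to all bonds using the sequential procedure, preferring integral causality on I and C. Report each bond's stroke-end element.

β0 stroke→J1
β1 stroke→J2
β2 stroke→I1
β3 stroke→J3
β4 stroke→Sf1

#4 |Sf1  (Sf1 fixes flow; stroke at Sf1)
#0 |J1  (only one effort-in slot at J1)
#2 |I1  (prefer integral on I1)
#1 |J2  (J2: last free bond brings effort in)
#3 |J3  (1-jn J3 has f-setter on 1)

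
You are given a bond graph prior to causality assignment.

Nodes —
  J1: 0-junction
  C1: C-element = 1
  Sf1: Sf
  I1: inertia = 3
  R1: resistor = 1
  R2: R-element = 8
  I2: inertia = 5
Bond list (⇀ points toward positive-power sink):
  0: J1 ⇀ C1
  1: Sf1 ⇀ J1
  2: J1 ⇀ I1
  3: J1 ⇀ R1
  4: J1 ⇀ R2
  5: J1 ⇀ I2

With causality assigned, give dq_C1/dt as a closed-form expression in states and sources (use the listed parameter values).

b1 stroke at Sf1  (Sf1 (Sf) sets flow on bond)
b0 stroke at J1  (prefer integral on C1)
b2 stroke at I1  (0-jn J1 has e-setter on 0)
b3 stroke at R1  (J1 effort already set via bond 0)
b4 stroke at R2  (common-e at J1 fixed by 0)
b5 stroke at I2  (J1: bond 0 brought effort, rest push out)

dq_C1/dt = F_Sf1 - p_I1/3 - p_I2/5 - 9*q_C1/8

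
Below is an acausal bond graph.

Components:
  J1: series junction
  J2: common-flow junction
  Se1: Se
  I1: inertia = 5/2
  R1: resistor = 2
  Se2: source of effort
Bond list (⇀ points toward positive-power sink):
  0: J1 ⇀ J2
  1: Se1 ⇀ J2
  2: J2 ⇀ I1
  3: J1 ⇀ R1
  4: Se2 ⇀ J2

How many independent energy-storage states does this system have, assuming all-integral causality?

1  (I1 all integral)

bond 1 stroke→J2  (Se1 fixes effort; stroke away)
bond 4 stroke→J2  (Se2: effort source, stroke at far end)
bond 2 stroke→I1  (I1 integral (f out))
bond 0 stroke→J2  (J2: bond 2 brought flow, rest push out)
bond 3 stroke→J1  (common-f at J1 fixed by 0)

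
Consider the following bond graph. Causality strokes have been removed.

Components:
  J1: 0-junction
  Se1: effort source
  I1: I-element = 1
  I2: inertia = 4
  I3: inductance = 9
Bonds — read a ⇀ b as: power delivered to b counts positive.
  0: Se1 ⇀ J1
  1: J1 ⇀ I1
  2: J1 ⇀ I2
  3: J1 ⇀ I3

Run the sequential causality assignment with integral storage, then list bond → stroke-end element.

b0 stroke→J1  (Se1 fixes effort; stroke away)
b1 stroke→I1  (J1: bond 0 brought effort, rest push out)
b2 stroke→I2  (J1 effort already set via bond 0)
b3 stroke→I3  (J1 effort already set via bond 0)

β0 |J1
β1 |I1
β2 |I2
β3 |I3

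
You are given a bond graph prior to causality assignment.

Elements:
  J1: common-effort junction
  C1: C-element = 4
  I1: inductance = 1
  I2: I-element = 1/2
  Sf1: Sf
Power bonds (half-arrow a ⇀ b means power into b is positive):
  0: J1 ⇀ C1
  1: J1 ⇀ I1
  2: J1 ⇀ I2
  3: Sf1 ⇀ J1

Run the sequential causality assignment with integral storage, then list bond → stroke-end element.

bond 0 stroke→J1
bond 1 stroke→I1
bond 2 stroke→I2
bond 3 stroke→Sf1

b3 stroke→Sf1  (Sf1 fixes flow; stroke at Sf1)
b0 stroke→J1  (C1 outputs effort q/C1)
b1 stroke→I1  (J1: bond 0 brought effort, rest push out)
b2 stroke→I2  (J1: bond 0 brought effort, rest push out)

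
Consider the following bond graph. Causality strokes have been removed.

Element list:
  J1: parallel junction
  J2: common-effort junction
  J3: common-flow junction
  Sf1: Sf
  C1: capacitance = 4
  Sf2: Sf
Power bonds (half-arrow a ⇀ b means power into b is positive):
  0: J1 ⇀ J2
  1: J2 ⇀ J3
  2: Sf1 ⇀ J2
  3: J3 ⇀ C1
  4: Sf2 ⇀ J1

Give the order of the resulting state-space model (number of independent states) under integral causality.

1  (C1 all integral)

bond 2 |Sf1  (Sf1 (Sf) sets flow on bond)
bond 4 |Sf2  (Sf2: flow source, stroke at near end)
bond 0 |J1  (J1: last free bond brings effort in)
bond 1 |J2  (J2: last free bond brings effort in)
bond 3 |J3  (1-jn J3 has f-setter on 1)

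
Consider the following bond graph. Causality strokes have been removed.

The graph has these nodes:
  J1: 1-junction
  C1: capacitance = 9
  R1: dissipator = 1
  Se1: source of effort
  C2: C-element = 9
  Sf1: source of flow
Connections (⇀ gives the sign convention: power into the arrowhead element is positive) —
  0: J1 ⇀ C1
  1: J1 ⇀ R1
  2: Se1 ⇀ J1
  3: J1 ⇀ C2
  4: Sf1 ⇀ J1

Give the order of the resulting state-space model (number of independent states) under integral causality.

2  (C1, C2 all integral)

β2 |J1  (source Se1 imposes e)
β4 |Sf1  (source Sf1 imposes f)
β0 |J1  (J1 flow already set via bond 4)
β1 |J1  (J1: bond 4 brought flow, rest push out)
β3 |J1  (common-f at J1 fixed by 4)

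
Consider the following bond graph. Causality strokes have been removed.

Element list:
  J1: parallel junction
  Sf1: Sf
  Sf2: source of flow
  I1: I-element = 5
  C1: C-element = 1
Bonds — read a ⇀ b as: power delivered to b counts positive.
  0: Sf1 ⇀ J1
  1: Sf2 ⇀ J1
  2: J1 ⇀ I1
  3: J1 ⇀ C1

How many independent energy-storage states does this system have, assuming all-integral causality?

b0 |Sf1  (source Sf1 imposes f)
b1 |Sf2  (Sf2: flow source, stroke at near end)
b2 |I1  (I1 integral (f out))
b3 |J1  (closing 0-jn rule on J1)

2  (C1, I1 all integral)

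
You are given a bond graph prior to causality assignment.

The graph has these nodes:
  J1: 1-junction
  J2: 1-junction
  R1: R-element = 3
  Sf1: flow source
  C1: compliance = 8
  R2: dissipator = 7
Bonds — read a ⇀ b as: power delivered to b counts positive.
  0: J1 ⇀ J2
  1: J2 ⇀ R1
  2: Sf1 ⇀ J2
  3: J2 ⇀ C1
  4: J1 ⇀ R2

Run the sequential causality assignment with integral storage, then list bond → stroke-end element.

b2 →Sf1  (Sf1: flow source, stroke at near end)
b0 →J2  (1-jn J2 has f-setter on 2)
b1 →J2  (J2 flow already set via bond 2)
b3 →J2  (common-f at J2 fixed by 2)
b4 →J1  (common-f at J1 fixed by 0)

β0 →J2
β1 →J2
β2 →Sf1
β3 →J2
β4 →J1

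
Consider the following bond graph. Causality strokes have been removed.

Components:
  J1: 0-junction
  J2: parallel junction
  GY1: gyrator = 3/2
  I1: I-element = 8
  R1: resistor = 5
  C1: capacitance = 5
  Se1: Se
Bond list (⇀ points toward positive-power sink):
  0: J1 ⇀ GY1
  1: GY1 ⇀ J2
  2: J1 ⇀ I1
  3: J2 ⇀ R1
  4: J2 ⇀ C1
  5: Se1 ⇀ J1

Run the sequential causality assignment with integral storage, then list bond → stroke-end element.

#5 →J1  (Se1: effort source, stroke at far end)
#0 →GY1  (0-jn J1 has e-setter on 5)
#2 →I1  (J1 effort already set via bond 5)
#1 →GY1  (through GY1, causality inverts; strokes same side of GY1)
#4 →J2  (prefer integral on C1)
#3 →R1  (J2: bond 4 brought effort, rest push out)

β0 →GY1
β1 →GY1
β2 →I1
β3 →R1
β4 →J2
β5 →J1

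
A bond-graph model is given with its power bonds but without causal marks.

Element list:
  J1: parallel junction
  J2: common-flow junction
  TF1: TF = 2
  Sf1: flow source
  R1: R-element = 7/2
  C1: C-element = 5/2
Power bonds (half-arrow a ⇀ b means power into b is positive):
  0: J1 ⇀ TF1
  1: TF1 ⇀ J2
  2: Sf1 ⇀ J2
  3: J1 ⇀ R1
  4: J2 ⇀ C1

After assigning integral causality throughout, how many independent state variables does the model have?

1  (C1 all integral)

β2 stroke at Sf1  (source Sf1 imposes f)
β1 stroke at J2  (1-jn J2 has f-setter on 2)
β4 stroke at J2  (J2 flow already set via bond 2)
β0 stroke at TF1  (TF1: transformer flips bond 1)
β3 stroke at J1  (J1 needs exactly one e-in)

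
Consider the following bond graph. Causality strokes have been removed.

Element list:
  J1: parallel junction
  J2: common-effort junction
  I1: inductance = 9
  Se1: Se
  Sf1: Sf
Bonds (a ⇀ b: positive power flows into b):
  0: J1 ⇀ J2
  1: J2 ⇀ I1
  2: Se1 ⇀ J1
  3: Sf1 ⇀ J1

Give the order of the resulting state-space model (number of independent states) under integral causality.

1  (I1 all integral)

bond 2 →J1  (Se1: effort source, stroke at far end)
bond 3 →Sf1  (source Sf1 imposes f)
bond 0 →J2  (0-jn J1 has e-setter on 2)
bond 1 →I1  (J2: bond 0 brought effort, rest push out)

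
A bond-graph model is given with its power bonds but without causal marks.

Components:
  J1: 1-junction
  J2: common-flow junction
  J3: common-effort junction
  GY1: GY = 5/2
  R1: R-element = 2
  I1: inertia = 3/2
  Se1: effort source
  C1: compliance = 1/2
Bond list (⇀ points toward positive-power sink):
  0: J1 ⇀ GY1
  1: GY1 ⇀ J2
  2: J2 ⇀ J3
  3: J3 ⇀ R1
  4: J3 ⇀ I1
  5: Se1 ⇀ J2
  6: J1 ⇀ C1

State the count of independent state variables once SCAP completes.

2  (C1, I1 all integral)

#5 →J2  (source Se1 imposes e)
#4 →I1  (I1 integral (f out))
#6 →J1  (C1 outputs effort q/C1)
#0 →GY1  (only one flow-in slot at J1)
#1 →GY1  (GY1 both-in/both-out from 0)
#2 →J2  (common-f at J2 fixed by 1)
#3 →J3  (closing 0-jn rule on J3)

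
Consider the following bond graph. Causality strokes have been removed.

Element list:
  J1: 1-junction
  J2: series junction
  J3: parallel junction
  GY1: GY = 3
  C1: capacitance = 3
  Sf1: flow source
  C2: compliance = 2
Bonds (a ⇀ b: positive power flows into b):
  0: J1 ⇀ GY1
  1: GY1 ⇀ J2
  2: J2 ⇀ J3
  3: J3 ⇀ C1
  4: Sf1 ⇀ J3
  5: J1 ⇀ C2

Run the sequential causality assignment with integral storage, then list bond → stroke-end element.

#4 stroke at Sf1  (source Sf1 imposes f)
#3 stroke at J3  (C1: C, integral causality)
#2 stroke at J2  (J3 effort already set via bond 3)
#1 stroke at GY1  (J2 needs exactly one f-in)
#0 stroke at GY1  (GY1: gyrator matches bond 1)
#5 stroke at J1  (J1 flow already set via bond 0)

b0 stroke→GY1
b1 stroke→GY1
b2 stroke→J2
b3 stroke→J3
b4 stroke→Sf1
b5 stroke→J1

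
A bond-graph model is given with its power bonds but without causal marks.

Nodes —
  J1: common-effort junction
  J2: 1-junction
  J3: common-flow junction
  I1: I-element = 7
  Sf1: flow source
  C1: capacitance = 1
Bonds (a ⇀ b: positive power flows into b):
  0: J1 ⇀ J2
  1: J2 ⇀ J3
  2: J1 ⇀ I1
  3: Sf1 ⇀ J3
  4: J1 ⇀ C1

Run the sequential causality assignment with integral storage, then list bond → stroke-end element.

β3 stroke at Sf1  (Sf1 (Sf) sets flow on bond)
β1 stroke at J3  (J3 flow already set via bond 3)
β0 stroke at J2  (1-jn J2 has f-setter on 1)
β2 stroke at I1  (prefer integral on I1)
β4 stroke at J1  (only one effort-in slot at J1)

#0 stroke→J2
#1 stroke→J3
#2 stroke→I1
#3 stroke→Sf1
#4 stroke→J1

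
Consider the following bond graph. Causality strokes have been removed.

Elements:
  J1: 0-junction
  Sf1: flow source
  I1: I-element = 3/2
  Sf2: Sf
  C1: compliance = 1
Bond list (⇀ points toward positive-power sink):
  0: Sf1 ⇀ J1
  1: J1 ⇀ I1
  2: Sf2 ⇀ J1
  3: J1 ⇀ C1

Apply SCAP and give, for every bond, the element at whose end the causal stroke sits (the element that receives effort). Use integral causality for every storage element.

b0 stroke→Sf1  (Sf1 (Sf) sets flow on bond)
b2 stroke→Sf2  (Sf2 (Sf) sets flow on bond)
b1 stroke→I1  (I1 integral (f out))
b3 stroke→J1  (closing 0-jn rule on J1)

b0 →Sf1
b1 →I1
b2 →Sf2
b3 →J1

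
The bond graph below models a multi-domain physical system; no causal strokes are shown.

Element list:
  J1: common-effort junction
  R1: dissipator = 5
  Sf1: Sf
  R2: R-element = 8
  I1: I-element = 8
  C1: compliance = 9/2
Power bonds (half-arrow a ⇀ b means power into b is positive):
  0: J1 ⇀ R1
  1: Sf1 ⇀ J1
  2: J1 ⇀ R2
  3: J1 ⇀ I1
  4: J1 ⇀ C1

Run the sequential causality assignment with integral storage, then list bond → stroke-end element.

bond 1 stroke at Sf1  (Sf1 (Sf) sets flow on bond)
bond 3 stroke at I1  (I1 outputs flow p/I1)
bond 4 stroke at J1  (C1: C, integral causality)
bond 0 stroke at R1  (0-jn J1 has e-setter on 4)
bond 2 stroke at R2  (J1: bond 4 brought effort, rest push out)

#0 stroke→R1
#1 stroke→Sf1
#2 stroke→R2
#3 stroke→I1
#4 stroke→J1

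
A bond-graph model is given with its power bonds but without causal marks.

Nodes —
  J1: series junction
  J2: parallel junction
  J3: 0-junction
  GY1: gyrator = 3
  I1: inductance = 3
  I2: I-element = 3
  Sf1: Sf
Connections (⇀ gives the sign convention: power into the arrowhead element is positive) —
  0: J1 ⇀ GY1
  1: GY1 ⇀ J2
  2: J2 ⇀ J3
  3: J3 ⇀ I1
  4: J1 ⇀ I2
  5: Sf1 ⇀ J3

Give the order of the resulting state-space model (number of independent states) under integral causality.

2  (I1, I2 all integral)

#5 stroke at Sf1  (Sf1 (Sf) sets flow on bond)
#3 stroke at I1  (I1 integral (f out))
#2 stroke at J3  (J3: last free bond brings effort in)
#1 stroke at J2  (J2 needs exactly one e-in)
#0 stroke at J1  (GY GY1: same side as bond 1)
#4 stroke at I2  (J1: last free bond brings flow in)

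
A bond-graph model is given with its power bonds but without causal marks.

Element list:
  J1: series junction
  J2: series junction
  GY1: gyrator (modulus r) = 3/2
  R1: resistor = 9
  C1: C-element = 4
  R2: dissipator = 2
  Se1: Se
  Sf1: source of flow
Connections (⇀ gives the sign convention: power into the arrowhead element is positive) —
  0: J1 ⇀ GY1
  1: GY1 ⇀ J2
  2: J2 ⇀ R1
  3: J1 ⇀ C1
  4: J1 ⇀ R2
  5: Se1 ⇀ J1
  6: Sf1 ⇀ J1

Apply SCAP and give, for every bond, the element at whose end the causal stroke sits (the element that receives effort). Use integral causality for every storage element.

b5 stroke→J1  (Se1: effort source, stroke at far end)
b6 stroke→Sf1  (Sf1 fixes flow; stroke at Sf1)
b0 stroke→J1  (common-f at J1 fixed by 6)
b3 stroke→J1  (J1 flow already set via bond 6)
b4 stroke→J1  (J1 flow already set via bond 6)
b1 stroke→J2  (through GY1, causality inverts; strokes same side of GY1)
b2 stroke→R1  (J2: last free bond brings flow in)

#0 →J1
#1 →J2
#2 →R1
#3 →J1
#4 →J1
#5 →J1
#6 →Sf1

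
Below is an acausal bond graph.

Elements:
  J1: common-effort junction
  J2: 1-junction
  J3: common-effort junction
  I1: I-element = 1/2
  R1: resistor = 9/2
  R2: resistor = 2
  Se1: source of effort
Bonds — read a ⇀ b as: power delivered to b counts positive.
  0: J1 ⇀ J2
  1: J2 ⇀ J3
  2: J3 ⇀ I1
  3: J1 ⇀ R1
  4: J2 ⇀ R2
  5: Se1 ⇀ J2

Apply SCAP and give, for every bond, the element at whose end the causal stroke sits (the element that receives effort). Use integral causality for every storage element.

#5 stroke at J2  (Se1: effort source, stroke at far end)
#2 stroke at I1  (I1: I, integral causality)
#1 stroke at J3  (J3: last free bond brings effort in)
#0 stroke at J2  (J2: bond 1 brought flow, rest push out)
#4 stroke at J2  (J2: bond 1 brought flow, rest push out)
#3 stroke at J1  (closing 0-jn rule on J1)

#0 |J2
#1 |J3
#2 |I1
#3 |J1
#4 |J2
#5 |J2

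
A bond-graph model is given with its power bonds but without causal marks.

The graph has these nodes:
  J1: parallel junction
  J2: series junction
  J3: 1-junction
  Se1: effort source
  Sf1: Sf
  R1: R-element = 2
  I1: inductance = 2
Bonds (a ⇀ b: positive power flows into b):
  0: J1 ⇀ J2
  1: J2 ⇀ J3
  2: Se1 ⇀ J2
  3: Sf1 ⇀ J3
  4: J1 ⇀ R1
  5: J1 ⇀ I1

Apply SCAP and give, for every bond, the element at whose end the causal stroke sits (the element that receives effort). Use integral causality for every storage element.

#0 stroke→J2
#1 stroke→J3
#2 stroke→J2
#3 stroke→Sf1
#4 stroke→J1
#5 stroke→I1

b2 stroke at J2  (Se1 (Se) sets effort on bond)
b3 stroke at Sf1  (Sf1 fixes flow; stroke at Sf1)
b1 stroke at J3  (1-jn J3 has f-setter on 3)
b0 stroke at J2  (J2: bond 1 brought flow, rest push out)
b5 stroke at I1  (prefer integral on I1)
b4 stroke at J1  (J1 needs exactly one e-in)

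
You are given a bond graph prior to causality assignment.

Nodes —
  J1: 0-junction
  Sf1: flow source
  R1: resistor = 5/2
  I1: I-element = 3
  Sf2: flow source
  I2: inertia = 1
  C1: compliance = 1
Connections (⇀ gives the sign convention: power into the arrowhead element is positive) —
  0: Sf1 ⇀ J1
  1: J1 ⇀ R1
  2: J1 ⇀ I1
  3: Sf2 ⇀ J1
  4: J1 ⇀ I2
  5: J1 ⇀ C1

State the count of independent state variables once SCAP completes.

3  (C1, I1, I2 all integral)

#0 →Sf1  (source Sf1 imposes f)
#3 →Sf2  (Sf2 (Sf) sets flow on bond)
#2 →I1  (prefer integral on I1)
#4 →I2  (I2 outputs flow p/I2)
#5 →J1  (C1 outputs effort q/C1)
#1 →R1  (J1 effort already set via bond 5)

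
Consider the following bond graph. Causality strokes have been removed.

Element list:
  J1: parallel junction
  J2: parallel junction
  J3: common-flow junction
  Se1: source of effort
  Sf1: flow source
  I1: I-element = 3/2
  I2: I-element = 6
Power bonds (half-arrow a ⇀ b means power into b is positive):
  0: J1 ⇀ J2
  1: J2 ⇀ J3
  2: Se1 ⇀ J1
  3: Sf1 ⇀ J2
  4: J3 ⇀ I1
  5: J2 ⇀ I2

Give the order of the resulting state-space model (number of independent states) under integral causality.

bond 2 →J1  (Se1: effort source, stroke at far end)
bond 3 →Sf1  (Sf1: flow source, stroke at near end)
bond 0 →J2  (common-e at J1 fixed by 2)
bond 1 →J3  (common-e at J2 fixed by 0)
bond 5 →I2  (common-e at J2 fixed by 0)
bond 4 →I1  (J3: last free bond brings flow in)

2  (I1, I2 all integral)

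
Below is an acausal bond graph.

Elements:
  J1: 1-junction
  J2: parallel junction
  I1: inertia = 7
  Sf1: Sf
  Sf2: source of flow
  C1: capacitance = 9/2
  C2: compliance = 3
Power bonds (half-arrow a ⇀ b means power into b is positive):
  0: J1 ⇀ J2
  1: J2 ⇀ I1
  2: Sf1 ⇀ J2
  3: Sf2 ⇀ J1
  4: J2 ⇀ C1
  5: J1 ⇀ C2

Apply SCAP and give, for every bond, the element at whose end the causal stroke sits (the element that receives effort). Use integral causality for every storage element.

b0 |J1
b1 |I1
b2 |Sf1
b3 |Sf2
b4 |J2
b5 |J1

#2 |Sf1  (Sf1 (Sf) sets flow on bond)
#3 |Sf2  (Sf2 (Sf) sets flow on bond)
#0 |J1  (J1 flow already set via bond 3)
#5 |J1  (J1 flow already set via bond 3)
#1 |I1  (I1 integral (f out))
#4 |J2  (closing 0-jn rule on J2)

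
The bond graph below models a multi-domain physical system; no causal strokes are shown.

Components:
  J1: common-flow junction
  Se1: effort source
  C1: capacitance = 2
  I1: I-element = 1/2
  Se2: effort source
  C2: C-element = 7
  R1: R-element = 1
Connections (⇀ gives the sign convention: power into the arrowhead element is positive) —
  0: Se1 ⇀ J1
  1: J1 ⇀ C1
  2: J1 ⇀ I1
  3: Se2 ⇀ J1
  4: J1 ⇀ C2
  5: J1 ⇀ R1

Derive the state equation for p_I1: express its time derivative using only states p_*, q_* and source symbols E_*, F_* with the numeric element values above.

#0 stroke at J1  (Se1: effort source, stroke at far end)
#3 stroke at J1  (Se2: effort source, stroke at far end)
#1 stroke at J1  (C1: C, integral causality)
#2 stroke at I1  (prefer integral on I1)
#4 stroke at J1  (J1 flow already set via bond 2)
#5 stroke at J1  (J1: bond 2 brought flow, rest push out)

dp_I1/dt = E_Se1 + E_Se2 - 2*p_I1 - q_C1/2 - q_C2/7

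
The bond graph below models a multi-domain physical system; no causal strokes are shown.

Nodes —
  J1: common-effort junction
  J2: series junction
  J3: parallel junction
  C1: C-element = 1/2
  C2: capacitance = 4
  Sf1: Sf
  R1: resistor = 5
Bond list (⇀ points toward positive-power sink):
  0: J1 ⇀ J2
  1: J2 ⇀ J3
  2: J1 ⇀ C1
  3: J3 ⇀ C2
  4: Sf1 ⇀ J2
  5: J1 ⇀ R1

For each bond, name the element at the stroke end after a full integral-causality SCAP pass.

b4 stroke→Sf1  (source Sf1 imposes f)
b0 stroke→J2  (1-jn J2 has f-setter on 4)
b1 stroke→J2  (common-f at J2 fixed by 4)
b3 stroke→J3  (closing 0-jn rule on J3)
b2 stroke→J1  (C1: C, integral causality)
b5 stroke→R1  (common-e at J1 fixed by 2)

bond 0 →J2
bond 1 →J2
bond 2 →J1
bond 3 →J3
bond 4 →Sf1
bond 5 →R1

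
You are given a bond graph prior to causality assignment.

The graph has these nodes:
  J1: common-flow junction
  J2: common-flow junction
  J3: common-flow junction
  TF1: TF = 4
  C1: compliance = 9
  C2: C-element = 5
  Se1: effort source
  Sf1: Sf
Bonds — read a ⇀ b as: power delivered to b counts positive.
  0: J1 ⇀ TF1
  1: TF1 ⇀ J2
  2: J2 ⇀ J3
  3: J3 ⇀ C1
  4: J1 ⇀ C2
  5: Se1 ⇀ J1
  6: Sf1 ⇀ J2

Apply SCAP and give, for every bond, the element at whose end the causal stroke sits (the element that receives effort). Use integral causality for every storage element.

b5 →J1  (Se1: effort source, stroke at far end)
b6 →Sf1  (Sf1 fixes flow; stroke at Sf1)
b1 →J2  (J2 flow already set via bond 6)
b2 →J2  (J2 flow already set via bond 6)
b3 →J3  (J3 flow already set via bond 2)
b0 →TF1  (TF TF1: opposite of bond 1)
b4 →J1  (J1 flow already set via bond 0)

#0 →TF1
#1 →J2
#2 →J2
#3 →J3
#4 →J1
#5 →J1
#6 →Sf1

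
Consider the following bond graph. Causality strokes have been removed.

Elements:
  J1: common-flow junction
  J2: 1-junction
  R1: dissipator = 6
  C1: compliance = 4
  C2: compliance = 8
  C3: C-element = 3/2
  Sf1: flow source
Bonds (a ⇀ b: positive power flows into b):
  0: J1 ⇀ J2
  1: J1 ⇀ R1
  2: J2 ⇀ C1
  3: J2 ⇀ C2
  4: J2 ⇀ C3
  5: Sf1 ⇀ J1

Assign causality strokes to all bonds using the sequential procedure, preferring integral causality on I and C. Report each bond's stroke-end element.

β5 stroke→Sf1  (Sf1: flow source, stroke at near end)
β0 stroke→J1  (J1: bond 5 brought flow, rest push out)
β1 stroke→J1  (J1: bond 5 brought flow, rest push out)
β2 stroke→J2  (J2: bond 0 brought flow, rest push out)
β3 stroke→J2  (J2 flow already set via bond 0)
β4 stroke→J2  (1-jn J2 has f-setter on 0)

β0 stroke at J1
β1 stroke at J1
β2 stroke at J2
β3 stroke at J2
β4 stroke at J2
β5 stroke at Sf1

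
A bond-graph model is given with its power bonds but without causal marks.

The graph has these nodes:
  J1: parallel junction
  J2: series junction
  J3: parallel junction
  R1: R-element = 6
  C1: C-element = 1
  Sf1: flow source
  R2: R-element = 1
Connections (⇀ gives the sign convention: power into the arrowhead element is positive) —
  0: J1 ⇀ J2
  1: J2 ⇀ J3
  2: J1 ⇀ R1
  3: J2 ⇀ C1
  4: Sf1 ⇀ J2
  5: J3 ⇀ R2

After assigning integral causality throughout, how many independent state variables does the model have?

bond 4 stroke→Sf1  (Sf1 fixes flow; stroke at Sf1)
bond 0 stroke→J2  (J2 flow already set via bond 4)
bond 1 stroke→J2  (J2: bond 4 brought flow, rest push out)
bond 3 stroke→J2  (1-jn J2 has f-setter on 4)
bond 5 stroke→J3  (J3 needs exactly one e-in)
bond 2 stroke→J1  (only one effort-in slot at J1)

1  (C1 all integral)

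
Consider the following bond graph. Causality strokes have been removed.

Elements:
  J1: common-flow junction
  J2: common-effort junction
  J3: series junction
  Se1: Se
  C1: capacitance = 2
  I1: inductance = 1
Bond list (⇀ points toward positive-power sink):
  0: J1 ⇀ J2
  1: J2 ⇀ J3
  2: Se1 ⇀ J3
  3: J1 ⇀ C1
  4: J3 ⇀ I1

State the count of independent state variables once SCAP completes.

#2 stroke→J3  (source Se1 imposes e)
#3 stroke→J1  (C1 outputs effort q/C1)
#0 stroke→J2  (J1 needs exactly one f-in)
#1 stroke→J3  (J2: bond 0 brought effort, rest push out)
#4 stroke→I1  (only one flow-in slot at J3)

2  (C1, I1 all integral)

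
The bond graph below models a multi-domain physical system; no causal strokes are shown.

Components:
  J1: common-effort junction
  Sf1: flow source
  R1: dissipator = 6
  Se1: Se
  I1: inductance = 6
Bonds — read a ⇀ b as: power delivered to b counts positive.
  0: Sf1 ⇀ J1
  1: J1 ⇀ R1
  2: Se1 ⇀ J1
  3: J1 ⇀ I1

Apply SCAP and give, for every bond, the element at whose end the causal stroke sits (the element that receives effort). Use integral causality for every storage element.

#0 stroke at Sf1
#1 stroke at R1
#2 stroke at J1
#3 stroke at I1

bond 0 |Sf1  (Sf1 (Sf) sets flow on bond)
bond 2 |J1  (Se1: effort source, stroke at far end)
bond 1 |R1  (J1: bond 2 brought effort, rest push out)
bond 3 |I1  (J1: bond 2 brought effort, rest push out)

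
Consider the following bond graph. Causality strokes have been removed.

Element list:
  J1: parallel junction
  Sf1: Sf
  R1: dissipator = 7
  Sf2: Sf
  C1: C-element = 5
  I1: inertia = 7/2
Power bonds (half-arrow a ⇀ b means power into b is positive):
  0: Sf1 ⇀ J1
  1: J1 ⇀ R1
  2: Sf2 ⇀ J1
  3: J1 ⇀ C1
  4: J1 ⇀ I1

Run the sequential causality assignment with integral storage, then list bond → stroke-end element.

#0 stroke at Sf1
#1 stroke at R1
#2 stroke at Sf2
#3 stroke at J1
#4 stroke at I1

b0 |Sf1  (Sf1 fixes flow; stroke at Sf1)
b2 |Sf2  (source Sf2 imposes f)
b3 |J1  (prefer integral on C1)
b1 |R1  (J1: bond 3 brought effort, rest push out)
b4 |I1  (J1: bond 3 brought effort, rest push out)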